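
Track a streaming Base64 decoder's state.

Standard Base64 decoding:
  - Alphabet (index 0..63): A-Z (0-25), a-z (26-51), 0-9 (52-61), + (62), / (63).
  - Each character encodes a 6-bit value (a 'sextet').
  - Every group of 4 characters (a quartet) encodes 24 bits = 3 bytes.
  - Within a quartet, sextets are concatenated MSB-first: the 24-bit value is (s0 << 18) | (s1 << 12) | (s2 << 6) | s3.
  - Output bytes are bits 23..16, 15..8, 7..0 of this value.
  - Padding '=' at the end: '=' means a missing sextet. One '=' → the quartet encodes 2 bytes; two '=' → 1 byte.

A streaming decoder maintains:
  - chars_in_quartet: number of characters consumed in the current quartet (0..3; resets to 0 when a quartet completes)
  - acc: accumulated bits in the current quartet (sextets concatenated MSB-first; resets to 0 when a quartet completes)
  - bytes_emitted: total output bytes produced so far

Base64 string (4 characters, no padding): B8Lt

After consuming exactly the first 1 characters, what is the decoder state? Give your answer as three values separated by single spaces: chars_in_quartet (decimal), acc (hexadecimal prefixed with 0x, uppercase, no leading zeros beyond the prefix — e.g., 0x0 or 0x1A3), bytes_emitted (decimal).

Answer: 1 0x1 0

Derivation:
After char 0 ('B'=1): chars_in_quartet=1 acc=0x1 bytes_emitted=0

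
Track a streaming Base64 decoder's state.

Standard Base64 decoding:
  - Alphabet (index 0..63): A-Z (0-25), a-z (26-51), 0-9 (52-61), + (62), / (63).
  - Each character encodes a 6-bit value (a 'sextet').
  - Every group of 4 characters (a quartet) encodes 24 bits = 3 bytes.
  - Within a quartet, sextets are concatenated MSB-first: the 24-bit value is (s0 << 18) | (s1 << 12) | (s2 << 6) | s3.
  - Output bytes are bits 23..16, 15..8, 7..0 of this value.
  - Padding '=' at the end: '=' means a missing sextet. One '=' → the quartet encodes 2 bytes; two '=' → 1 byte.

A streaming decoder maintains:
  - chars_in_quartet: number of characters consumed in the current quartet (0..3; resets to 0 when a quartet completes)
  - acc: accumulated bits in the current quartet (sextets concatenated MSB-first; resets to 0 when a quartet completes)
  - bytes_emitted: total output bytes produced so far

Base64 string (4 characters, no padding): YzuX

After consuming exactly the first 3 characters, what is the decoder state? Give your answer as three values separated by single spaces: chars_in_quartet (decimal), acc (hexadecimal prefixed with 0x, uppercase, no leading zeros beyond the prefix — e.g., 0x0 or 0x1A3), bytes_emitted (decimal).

After char 0 ('Y'=24): chars_in_quartet=1 acc=0x18 bytes_emitted=0
After char 1 ('z'=51): chars_in_quartet=2 acc=0x633 bytes_emitted=0
After char 2 ('u'=46): chars_in_quartet=3 acc=0x18CEE bytes_emitted=0

Answer: 3 0x18CEE 0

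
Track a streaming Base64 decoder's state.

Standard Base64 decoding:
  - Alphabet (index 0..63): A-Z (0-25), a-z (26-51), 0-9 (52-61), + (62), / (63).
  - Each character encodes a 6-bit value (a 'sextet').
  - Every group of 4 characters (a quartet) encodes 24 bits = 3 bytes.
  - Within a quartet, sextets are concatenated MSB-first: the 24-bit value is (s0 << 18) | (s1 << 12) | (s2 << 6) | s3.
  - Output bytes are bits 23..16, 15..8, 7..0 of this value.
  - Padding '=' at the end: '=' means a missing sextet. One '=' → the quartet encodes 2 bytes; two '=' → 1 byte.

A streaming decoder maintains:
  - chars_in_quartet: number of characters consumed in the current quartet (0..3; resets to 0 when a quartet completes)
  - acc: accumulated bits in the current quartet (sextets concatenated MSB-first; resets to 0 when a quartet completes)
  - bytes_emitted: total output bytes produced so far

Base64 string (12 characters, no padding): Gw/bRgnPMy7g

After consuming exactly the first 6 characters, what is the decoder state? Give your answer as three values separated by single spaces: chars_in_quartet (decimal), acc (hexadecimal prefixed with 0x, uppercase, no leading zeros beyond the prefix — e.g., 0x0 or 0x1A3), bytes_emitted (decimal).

Answer: 2 0x460 3

Derivation:
After char 0 ('G'=6): chars_in_quartet=1 acc=0x6 bytes_emitted=0
After char 1 ('w'=48): chars_in_quartet=2 acc=0x1B0 bytes_emitted=0
After char 2 ('/'=63): chars_in_quartet=3 acc=0x6C3F bytes_emitted=0
After char 3 ('b'=27): chars_in_quartet=4 acc=0x1B0FDB -> emit 1B 0F DB, reset; bytes_emitted=3
After char 4 ('R'=17): chars_in_quartet=1 acc=0x11 bytes_emitted=3
After char 5 ('g'=32): chars_in_quartet=2 acc=0x460 bytes_emitted=3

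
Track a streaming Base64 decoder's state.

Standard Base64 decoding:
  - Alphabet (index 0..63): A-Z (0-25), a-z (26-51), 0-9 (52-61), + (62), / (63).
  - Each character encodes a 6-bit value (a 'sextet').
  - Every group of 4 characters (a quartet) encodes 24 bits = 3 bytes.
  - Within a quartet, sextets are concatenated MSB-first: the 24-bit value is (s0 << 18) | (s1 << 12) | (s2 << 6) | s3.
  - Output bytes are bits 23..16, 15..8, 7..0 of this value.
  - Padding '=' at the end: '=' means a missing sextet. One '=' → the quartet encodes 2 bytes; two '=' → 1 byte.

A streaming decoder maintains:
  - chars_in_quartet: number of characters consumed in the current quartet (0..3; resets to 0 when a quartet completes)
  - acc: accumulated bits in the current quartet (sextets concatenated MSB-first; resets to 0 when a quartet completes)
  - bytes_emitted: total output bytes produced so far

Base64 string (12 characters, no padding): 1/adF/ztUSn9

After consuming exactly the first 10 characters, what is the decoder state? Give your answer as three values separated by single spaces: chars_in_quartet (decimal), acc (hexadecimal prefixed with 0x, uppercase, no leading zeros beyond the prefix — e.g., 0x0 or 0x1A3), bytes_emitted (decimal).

After char 0 ('1'=53): chars_in_quartet=1 acc=0x35 bytes_emitted=0
After char 1 ('/'=63): chars_in_quartet=2 acc=0xD7F bytes_emitted=0
After char 2 ('a'=26): chars_in_quartet=3 acc=0x35FDA bytes_emitted=0
After char 3 ('d'=29): chars_in_quartet=4 acc=0xD7F69D -> emit D7 F6 9D, reset; bytes_emitted=3
After char 4 ('F'=5): chars_in_quartet=1 acc=0x5 bytes_emitted=3
After char 5 ('/'=63): chars_in_quartet=2 acc=0x17F bytes_emitted=3
After char 6 ('z'=51): chars_in_quartet=3 acc=0x5FF3 bytes_emitted=3
After char 7 ('t'=45): chars_in_quartet=4 acc=0x17FCED -> emit 17 FC ED, reset; bytes_emitted=6
After char 8 ('U'=20): chars_in_quartet=1 acc=0x14 bytes_emitted=6
After char 9 ('S'=18): chars_in_quartet=2 acc=0x512 bytes_emitted=6

Answer: 2 0x512 6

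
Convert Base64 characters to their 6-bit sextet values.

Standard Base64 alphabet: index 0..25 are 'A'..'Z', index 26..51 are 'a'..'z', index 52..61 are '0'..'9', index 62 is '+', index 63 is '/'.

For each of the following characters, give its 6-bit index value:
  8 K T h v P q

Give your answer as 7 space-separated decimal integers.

'8': 0..9 range, 52 + ord('8') − ord('0') = 60
'K': A..Z range, ord('K') − ord('A') = 10
'T': A..Z range, ord('T') − ord('A') = 19
'h': a..z range, 26 + ord('h') − ord('a') = 33
'v': a..z range, 26 + ord('v') − ord('a') = 47
'P': A..Z range, ord('P') − ord('A') = 15
'q': a..z range, 26 + ord('q') − ord('a') = 42

Answer: 60 10 19 33 47 15 42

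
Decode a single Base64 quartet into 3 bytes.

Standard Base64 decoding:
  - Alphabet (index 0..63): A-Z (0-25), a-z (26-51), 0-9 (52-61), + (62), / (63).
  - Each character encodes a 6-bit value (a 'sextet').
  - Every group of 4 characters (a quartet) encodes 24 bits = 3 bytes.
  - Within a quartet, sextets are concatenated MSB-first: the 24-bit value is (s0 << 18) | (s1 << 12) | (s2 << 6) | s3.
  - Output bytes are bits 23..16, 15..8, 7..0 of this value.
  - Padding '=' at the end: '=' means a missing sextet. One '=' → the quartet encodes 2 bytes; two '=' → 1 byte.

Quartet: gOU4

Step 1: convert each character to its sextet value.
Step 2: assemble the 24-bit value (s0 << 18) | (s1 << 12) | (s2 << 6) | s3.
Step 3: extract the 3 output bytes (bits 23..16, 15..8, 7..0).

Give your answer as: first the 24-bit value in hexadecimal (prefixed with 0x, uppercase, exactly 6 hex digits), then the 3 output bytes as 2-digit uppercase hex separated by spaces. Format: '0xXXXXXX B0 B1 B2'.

Sextets: g=32, O=14, U=20, 4=56
24-bit: (32<<18) | (14<<12) | (20<<6) | 56
      = 0x800000 | 0x00E000 | 0x000500 | 0x000038
      = 0x80E538
Bytes: (v>>16)&0xFF=80, (v>>8)&0xFF=E5, v&0xFF=38

Answer: 0x80E538 80 E5 38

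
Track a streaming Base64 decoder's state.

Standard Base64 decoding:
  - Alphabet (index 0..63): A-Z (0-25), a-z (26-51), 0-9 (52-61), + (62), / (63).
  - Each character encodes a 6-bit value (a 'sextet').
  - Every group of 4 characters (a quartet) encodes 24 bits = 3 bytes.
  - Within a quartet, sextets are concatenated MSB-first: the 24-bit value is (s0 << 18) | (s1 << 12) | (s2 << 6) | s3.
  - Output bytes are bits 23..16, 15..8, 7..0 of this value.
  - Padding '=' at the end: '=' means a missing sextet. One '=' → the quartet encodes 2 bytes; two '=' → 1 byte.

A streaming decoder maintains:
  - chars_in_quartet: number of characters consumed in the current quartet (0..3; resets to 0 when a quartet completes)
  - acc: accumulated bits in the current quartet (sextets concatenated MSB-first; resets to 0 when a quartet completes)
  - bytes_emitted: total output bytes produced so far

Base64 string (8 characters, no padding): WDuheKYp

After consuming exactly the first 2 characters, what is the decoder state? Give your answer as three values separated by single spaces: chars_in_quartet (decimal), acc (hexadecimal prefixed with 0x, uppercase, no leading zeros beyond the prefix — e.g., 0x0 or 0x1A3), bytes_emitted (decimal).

Answer: 2 0x583 0

Derivation:
After char 0 ('W'=22): chars_in_quartet=1 acc=0x16 bytes_emitted=0
After char 1 ('D'=3): chars_in_quartet=2 acc=0x583 bytes_emitted=0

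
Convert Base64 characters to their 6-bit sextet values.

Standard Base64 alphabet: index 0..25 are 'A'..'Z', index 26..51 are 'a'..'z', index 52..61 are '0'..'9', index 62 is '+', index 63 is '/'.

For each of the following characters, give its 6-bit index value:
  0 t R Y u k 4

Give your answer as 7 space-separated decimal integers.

'0': 0..9 range, 52 + ord('0') − ord('0') = 52
't': a..z range, 26 + ord('t') − ord('a') = 45
'R': A..Z range, ord('R') − ord('A') = 17
'Y': A..Z range, ord('Y') − ord('A') = 24
'u': a..z range, 26 + ord('u') − ord('a') = 46
'k': a..z range, 26 + ord('k') − ord('a') = 36
'4': 0..9 range, 52 + ord('4') − ord('0') = 56

Answer: 52 45 17 24 46 36 56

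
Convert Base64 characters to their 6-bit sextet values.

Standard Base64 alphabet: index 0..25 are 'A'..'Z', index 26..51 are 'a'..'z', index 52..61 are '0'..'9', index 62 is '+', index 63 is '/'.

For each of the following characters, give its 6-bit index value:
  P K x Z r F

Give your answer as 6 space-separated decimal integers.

Answer: 15 10 49 25 43 5

Derivation:
'P': A..Z range, ord('P') − ord('A') = 15
'K': A..Z range, ord('K') − ord('A') = 10
'x': a..z range, 26 + ord('x') − ord('a') = 49
'Z': A..Z range, ord('Z') − ord('A') = 25
'r': a..z range, 26 + ord('r') − ord('a') = 43
'F': A..Z range, ord('F') − ord('A') = 5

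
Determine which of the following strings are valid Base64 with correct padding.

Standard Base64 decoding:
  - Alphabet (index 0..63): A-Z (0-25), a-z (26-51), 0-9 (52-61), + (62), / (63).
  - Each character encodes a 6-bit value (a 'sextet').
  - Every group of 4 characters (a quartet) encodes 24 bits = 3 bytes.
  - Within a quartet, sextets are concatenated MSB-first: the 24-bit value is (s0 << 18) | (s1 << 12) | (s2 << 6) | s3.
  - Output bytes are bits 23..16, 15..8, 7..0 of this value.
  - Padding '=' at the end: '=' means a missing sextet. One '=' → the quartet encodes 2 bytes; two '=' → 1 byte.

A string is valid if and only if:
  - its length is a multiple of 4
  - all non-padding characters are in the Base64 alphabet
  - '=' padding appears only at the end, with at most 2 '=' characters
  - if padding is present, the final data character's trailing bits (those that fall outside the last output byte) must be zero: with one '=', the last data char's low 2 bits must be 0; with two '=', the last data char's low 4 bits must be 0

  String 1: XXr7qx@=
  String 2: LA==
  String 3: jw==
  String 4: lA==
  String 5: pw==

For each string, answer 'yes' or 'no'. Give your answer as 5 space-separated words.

Answer: no yes yes yes yes

Derivation:
String 1: 'XXr7qx@=' → invalid (bad char(s): ['@'])
String 2: 'LA==' → valid
String 3: 'jw==' → valid
String 4: 'lA==' → valid
String 5: 'pw==' → valid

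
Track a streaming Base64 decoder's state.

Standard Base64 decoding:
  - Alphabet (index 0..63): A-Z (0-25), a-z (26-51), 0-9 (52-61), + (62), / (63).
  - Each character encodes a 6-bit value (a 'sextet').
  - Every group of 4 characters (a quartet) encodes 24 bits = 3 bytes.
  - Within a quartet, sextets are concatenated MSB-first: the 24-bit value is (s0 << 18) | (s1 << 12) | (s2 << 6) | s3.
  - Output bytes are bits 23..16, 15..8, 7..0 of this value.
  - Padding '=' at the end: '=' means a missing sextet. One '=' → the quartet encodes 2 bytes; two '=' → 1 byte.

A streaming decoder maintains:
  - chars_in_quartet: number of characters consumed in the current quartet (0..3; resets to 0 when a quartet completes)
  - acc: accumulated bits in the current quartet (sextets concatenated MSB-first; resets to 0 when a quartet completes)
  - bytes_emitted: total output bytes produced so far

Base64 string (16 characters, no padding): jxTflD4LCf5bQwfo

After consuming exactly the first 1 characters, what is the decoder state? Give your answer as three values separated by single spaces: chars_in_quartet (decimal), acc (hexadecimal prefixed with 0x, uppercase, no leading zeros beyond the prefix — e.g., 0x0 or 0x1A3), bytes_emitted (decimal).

Answer: 1 0x23 0

Derivation:
After char 0 ('j'=35): chars_in_quartet=1 acc=0x23 bytes_emitted=0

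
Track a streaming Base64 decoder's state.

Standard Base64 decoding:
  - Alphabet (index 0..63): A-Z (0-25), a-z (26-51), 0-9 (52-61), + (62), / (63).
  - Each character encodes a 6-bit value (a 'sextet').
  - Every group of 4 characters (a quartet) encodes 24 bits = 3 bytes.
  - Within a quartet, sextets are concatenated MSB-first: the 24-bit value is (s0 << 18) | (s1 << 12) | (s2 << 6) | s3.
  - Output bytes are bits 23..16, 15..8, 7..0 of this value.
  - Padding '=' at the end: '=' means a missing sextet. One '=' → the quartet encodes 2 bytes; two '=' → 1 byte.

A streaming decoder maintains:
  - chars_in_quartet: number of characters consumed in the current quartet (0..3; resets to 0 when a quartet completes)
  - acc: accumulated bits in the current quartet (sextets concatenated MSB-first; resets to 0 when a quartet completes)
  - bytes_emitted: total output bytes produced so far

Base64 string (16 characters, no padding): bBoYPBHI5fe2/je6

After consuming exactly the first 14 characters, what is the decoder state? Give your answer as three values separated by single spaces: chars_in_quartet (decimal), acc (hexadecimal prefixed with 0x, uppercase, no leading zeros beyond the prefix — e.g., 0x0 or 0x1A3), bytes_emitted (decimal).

Answer: 2 0xFE3 9

Derivation:
After char 0 ('b'=27): chars_in_quartet=1 acc=0x1B bytes_emitted=0
After char 1 ('B'=1): chars_in_quartet=2 acc=0x6C1 bytes_emitted=0
After char 2 ('o'=40): chars_in_quartet=3 acc=0x1B068 bytes_emitted=0
After char 3 ('Y'=24): chars_in_quartet=4 acc=0x6C1A18 -> emit 6C 1A 18, reset; bytes_emitted=3
After char 4 ('P'=15): chars_in_quartet=1 acc=0xF bytes_emitted=3
After char 5 ('B'=1): chars_in_quartet=2 acc=0x3C1 bytes_emitted=3
After char 6 ('H'=7): chars_in_quartet=3 acc=0xF047 bytes_emitted=3
After char 7 ('I'=8): chars_in_quartet=4 acc=0x3C11C8 -> emit 3C 11 C8, reset; bytes_emitted=6
After char 8 ('5'=57): chars_in_quartet=1 acc=0x39 bytes_emitted=6
After char 9 ('f'=31): chars_in_quartet=2 acc=0xE5F bytes_emitted=6
After char 10 ('e'=30): chars_in_quartet=3 acc=0x397DE bytes_emitted=6
After char 11 ('2'=54): chars_in_quartet=4 acc=0xE5F7B6 -> emit E5 F7 B6, reset; bytes_emitted=9
After char 12 ('/'=63): chars_in_quartet=1 acc=0x3F bytes_emitted=9
After char 13 ('j'=35): chars_in_quartet=2 acc=0xFE3 bytes_emitted=9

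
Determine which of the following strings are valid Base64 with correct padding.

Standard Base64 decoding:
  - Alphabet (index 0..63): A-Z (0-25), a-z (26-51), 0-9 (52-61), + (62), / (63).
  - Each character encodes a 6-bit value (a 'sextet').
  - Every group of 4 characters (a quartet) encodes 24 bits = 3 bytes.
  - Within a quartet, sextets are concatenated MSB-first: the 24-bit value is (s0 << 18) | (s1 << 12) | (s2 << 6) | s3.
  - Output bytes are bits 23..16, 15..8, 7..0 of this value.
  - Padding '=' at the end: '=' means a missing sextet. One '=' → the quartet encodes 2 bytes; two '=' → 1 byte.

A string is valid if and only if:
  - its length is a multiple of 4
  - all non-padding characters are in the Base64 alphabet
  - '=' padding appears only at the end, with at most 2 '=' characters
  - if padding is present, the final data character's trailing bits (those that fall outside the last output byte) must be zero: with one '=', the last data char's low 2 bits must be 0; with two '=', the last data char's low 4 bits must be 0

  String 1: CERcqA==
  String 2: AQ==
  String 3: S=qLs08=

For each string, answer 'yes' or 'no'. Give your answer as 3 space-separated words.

String 1: 'CERcqA==' → valid
String 2: 'AQ==' → valid
String 3: 'S=qLs08=' → invalid (bad char(s): ['=']; '=' in middle)

Answer: yes yes no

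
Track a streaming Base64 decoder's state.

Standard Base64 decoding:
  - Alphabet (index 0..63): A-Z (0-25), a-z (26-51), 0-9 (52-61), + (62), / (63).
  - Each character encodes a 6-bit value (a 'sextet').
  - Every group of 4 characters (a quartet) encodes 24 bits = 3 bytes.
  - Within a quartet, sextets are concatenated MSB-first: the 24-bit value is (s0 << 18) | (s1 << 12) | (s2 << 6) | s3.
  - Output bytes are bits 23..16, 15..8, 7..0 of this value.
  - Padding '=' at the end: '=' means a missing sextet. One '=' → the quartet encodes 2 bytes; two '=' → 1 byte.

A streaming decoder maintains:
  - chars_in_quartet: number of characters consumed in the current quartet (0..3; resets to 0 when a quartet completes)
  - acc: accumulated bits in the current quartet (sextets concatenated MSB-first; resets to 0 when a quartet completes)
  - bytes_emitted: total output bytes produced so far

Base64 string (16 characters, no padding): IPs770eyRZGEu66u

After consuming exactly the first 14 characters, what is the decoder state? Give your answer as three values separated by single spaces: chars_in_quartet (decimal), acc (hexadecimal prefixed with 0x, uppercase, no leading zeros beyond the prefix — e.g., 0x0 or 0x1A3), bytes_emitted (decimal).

After char 0 ('I'=8): chars_in_quartet=1 acc=0x8 bytes_emitted=0
After char 1 ('P'=15): chars_in_quartet=2 acc=0x20F bytes_emitted=0
After char 2 ('s'=44): chars_in_quartet=3 acc=0x83EC bytes_emitted=0
After char 3 ('7'=59): chars_in_quartet=4 acc=0x20FB3B -> emit 20 FB 3B, reset; bytes_emitted=3
After char 4 ('7'=59): chars_in_quartet=1 acc=0x3B bytes_emitted=3
After char 5 ('0'=52): chars_in_quartet=2 acc=0xEF4 bytes_emitted=3
After char 6 ('e'=30): chars_in_quartet=3 acc=0x3BD1E bytes_emitted=3
After char 7 ('y'=50): chars_in_quartet=4 acc=0xEF47B2 -> emit EF 47 B2, reset; bytes_emitted=6
After char 8 ('R'=17): chars_in_quartet=1 acc=0x11 bytes_emitted=6
After char 9 ('Z'=25): chars_in_quartet=2 acc=0x459 bytes_emitted=6
After char 10 ('G'=6): chars_in_quartet=3 acc=0x11646 bytes_emitted=6
After char 11 ('E'=4): chars_in_quartet=4 acc=0x459184 -> emit 45 91 84, reset; bytes_emitted=9
After char 12 ('u'=46): chars_in_quartet=1 acc=0x2E bytes_emitted=9
After char 13 ('6'=58): chars_in_quartet=2 acc=0xBBA bytes_emitted=9

Answer: 2 0xBBA 9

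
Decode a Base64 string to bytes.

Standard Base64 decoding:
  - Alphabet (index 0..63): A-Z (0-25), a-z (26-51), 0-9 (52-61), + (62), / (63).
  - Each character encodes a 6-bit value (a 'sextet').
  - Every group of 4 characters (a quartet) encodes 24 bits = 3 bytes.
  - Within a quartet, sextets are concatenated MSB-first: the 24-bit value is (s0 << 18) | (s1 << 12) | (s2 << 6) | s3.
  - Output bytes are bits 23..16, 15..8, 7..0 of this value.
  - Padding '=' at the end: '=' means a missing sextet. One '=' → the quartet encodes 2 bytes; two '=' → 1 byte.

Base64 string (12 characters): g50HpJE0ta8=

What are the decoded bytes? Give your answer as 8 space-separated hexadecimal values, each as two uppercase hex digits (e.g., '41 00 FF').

Answer: 83 9D 07 A4 91 34 B5 AF

Derivation:
After char 0 ('g'=32): chars_in_quartet=1 acc=0x20 bytes_emitted=0
After char 1 ('5'=57): chars_in_quartet=2 acc=0x839 bytes_emitted=0
After char 2 ('0'=52): chars_in_quartet=3 acc=0x20E74 bytes_emitted=0
After char 3 ('H'=7): chars_in_quartet=4 acc=0x839D07 -> emit 83 9D 07, reset; bytes_emitted=3
After char 4 ('p'=41): chars_in_quartet=1 acc=0x29 bytes_emitted=3
After char 5 ('J'=9): chars_in_quartet=2 acc=0xA49 bytes_emitted=3
After char 6 ('E'=4): chars_in_quartet=3 acc=0x29244 bytes_emitted=3
After char 7 ('0'=52): chars_in_quartet=4 acc=0xA49134 -> emit A4 91 34, reset; bytes_emitted=6
After char 8 ('t'=45): chars_in_quartet=1 acc=0x2D bytes_emitted=6
After char 9 ('a'=26): chars_in_quartet=2 acc=0xB5A bytes_emitted=6
After char 10 ('8'=60): chars_in_quartet=3 acc=0x2D6BC bytes_emitted=6
Padding '=': partial quartet acc=0x2D6BC -> emit B5 AF; bytes_emitted=8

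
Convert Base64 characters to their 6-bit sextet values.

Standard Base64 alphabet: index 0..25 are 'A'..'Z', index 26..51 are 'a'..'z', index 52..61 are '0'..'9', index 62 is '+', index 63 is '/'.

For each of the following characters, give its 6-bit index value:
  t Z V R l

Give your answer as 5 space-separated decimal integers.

Answer: 45 25 21 17 37

Derivation:
't': a..z range, 26 + ord('t') − ord('a') = 45
'Z': A..Z range, ord('Z') − ord('A') = 25
'V': A..Z range, ord('V') − ord('A') = 21
'R': A..Z range, ord('R') − ord('A') = 17
'l': a..z range, 26 + ord('l') − ord('a') = 37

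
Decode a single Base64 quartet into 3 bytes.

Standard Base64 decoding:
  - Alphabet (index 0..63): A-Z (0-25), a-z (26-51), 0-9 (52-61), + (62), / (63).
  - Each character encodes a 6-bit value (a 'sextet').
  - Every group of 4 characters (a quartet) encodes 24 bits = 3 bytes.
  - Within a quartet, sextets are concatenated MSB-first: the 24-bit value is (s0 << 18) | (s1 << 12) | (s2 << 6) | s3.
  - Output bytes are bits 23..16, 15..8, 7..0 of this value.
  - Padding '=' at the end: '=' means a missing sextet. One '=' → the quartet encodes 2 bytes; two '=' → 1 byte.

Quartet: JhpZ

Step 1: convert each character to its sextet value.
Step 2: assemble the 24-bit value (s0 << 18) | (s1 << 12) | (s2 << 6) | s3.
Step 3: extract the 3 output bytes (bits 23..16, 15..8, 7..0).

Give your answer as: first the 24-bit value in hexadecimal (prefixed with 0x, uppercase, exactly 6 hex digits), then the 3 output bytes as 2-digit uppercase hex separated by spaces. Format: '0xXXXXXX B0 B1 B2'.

Sextets: J=9, h=33, p=41, Z=25
24-bit: (9<<18) | (33<<12) | (41<<6) | 25
      = 0x240000 | 0x021000 | 0x000A40 | 0x000019
      = 0x261A59
Bytes: (v>>16)&0xFF=26, (v>>8)&0xFF=1A, v&0xFF=59

Answer: 0x261A59 26 1A 59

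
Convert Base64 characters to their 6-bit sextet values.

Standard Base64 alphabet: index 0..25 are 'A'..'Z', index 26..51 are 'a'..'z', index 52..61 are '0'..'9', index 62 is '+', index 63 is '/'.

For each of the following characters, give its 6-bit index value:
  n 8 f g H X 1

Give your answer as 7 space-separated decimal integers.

'n': a..z range, 26 + ord('n') − ord('a') = 39
'8': 0..9 range, 52 + ord('8') − ord('0') = 60
'f': a..z range, 26 + ord('f') − ord('a') = 31
'g': a..z range, 26 + ord('g') − ord('a') = 32
'H': A..Z range, ord('H') − ord('A') = 7
'X': A..Z range, ord('X') − ord('A') = 23
'1': 0..9 range, 52 + ord('1') − ord('0') = 53

Answer: 39 60 31 32 7 23 53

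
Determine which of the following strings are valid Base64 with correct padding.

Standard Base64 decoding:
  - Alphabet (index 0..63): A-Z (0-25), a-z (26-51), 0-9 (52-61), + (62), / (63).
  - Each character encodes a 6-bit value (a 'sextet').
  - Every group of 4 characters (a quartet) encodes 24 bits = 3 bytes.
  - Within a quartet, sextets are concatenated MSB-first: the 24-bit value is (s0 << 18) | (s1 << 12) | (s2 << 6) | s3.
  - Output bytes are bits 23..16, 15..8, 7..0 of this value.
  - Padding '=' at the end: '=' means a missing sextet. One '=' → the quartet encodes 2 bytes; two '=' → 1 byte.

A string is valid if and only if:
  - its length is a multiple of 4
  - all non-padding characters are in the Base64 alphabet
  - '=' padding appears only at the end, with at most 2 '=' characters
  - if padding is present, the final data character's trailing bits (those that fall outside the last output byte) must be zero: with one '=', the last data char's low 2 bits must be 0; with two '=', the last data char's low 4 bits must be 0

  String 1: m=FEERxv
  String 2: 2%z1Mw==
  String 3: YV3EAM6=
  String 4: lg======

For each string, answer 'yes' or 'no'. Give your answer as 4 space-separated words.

Answer: no no no no

Derivation:
String 1: 'm=FEERxv' → invalid (bad char(s): ['=']; '=' in middle)
String 2: '2%z1Mw==' → invalid (bad char(s): ['%'])
String 3: 'YV3EAM6=' → invalid (bad trailing bits)
String 4: 'lg======' → invalid (6 pad chars (max 2))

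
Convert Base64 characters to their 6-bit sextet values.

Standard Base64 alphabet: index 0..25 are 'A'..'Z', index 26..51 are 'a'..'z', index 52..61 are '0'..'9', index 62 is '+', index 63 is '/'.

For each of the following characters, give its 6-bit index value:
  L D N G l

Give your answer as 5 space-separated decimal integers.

Answer: 11 3 13 6 37

Derivation:
'L': A..Z range, ord('L') − ord('A') = 11
'D': A..Z range, ord('D') − ord('A') = 3
'N': A..Z range, ord('N') − ord('A') = 13
'G': A..Z range, ord('G') − ord('A') = 6
'l': a..z range, 26 + ord('l') − ord('a') = 37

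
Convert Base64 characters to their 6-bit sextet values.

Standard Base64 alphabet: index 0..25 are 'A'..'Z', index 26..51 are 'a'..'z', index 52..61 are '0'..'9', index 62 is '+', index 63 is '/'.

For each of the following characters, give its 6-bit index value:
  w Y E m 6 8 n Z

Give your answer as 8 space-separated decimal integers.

'w': a..z range, 26 + ord('w') − ord('a') = 48
'Y': A..Z range, ord('Y') − ord('A') = 24
'E': A..Z range, ord('E') − ord('A') = 4
'm': a..z range, 26 + ord('m') − ord('a') = 38
'6': 0..9 range, 52 + ord('6') − ord('0') = 58
'8': 0..9 range, 52 + ord('8') − ord('0') = 60
'n': a..z range, 26 + ord('n') − ord('a') = 39
'Z': A..Z range, ord('Z') − ord('A') = 25

Answer: 48 24 4 38 58 60 39 25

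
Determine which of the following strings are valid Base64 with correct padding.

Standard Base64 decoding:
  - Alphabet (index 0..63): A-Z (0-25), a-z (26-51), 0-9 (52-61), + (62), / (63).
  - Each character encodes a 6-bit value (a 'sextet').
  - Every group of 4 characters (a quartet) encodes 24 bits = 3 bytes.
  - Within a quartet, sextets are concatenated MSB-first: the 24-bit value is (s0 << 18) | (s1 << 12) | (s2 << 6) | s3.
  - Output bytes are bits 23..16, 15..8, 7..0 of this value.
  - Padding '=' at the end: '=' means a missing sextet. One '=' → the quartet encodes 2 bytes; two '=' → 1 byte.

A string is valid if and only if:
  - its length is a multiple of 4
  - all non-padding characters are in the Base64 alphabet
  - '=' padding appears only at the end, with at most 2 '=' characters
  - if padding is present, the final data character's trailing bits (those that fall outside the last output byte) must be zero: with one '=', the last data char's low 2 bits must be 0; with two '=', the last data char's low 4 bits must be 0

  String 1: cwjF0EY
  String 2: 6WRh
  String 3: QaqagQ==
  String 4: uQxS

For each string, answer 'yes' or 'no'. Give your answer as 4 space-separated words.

String 1: 'cwjF0EY' → invalid (len=7 not mult of 4)
String 2: '6WRh' → valid
String 3: 'QaqagQ==' → valid
String 4: 'uQxS' → valid

Answer: no yes yes yes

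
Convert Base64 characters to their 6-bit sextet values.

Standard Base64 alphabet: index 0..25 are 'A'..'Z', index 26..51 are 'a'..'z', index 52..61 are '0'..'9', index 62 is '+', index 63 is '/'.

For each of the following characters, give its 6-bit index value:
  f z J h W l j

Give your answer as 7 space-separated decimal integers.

Answer: 31 51 9 33 22 37 35

Derivation:
'f': a..z range, 26 + ord('f') − ord('a') = 31
'z': a..z range, 26 + ord('z') − ord('a') = 51
'J': A..Z range, ord('J') − ord('A') = 9
'h': a..z range, 26 + ord('h') − ord('a') = 33
'W': A..Z range, ord('W') − ord('A') = 22
'l': a..z range, 26 + ord('l') − ord('a') = 37
'j': a..z range, 26 + ord('j') − ord('a') = 35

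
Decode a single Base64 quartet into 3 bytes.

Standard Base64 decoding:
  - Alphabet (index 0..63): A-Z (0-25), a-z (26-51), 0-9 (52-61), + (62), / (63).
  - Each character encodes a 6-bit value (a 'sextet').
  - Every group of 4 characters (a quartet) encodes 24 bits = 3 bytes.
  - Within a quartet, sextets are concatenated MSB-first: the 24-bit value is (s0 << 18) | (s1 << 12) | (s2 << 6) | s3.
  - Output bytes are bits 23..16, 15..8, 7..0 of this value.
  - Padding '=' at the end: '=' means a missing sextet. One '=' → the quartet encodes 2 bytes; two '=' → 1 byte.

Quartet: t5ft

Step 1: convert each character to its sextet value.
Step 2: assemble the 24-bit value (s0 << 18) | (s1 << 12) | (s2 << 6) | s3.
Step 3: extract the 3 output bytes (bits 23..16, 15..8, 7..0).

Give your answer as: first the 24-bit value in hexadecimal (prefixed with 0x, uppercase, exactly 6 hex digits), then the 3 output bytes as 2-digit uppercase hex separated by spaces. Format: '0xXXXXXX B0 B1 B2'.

Answer: 0xB797ED B7 97 ED

Derivation:
Sextets: t=45, 5=57, f=31, t=45
24-bit: (45<<18) | (57<<12) | (31<<6) | 45
      = 0xB40000 | 0x039000 | 0x0007C0 | 0x00002D
      = 0xB797ED
Bytes: (v>>16)&0xFF=B7, (v>>8)&0xFF=97, v&0xFF=ED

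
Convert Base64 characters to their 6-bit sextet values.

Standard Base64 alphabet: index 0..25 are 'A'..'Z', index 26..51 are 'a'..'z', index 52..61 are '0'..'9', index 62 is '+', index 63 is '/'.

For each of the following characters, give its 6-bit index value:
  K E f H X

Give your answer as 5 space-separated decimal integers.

Answer: 10 4 31 7 23

Derivation:
'K': A..Z range, ord('K') − ord('A') = 10
'E': A..Z range, ord('E') − ord('A') = 4
'f': a..z range, 26 + ord('f') − ord('a') = 31
'H': A..Z range, ord('H') − ord('A') = 7
'X': A..Z range, ord('X') − ord('A') = 23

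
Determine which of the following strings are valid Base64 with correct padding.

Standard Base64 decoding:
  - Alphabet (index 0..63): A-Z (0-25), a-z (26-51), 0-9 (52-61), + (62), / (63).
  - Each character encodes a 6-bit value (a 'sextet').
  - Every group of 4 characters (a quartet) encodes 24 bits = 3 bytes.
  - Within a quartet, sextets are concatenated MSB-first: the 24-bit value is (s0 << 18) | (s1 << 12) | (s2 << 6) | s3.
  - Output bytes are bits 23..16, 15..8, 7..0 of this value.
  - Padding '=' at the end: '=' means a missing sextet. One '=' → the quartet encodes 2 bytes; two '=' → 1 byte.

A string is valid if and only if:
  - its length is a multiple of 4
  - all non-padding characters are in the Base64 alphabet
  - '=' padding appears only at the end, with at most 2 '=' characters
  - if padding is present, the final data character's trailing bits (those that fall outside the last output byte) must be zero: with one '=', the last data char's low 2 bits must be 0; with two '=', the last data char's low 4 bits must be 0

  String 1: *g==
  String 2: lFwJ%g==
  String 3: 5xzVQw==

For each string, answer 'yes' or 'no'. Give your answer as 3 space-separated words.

Answer: no no yes

Derivation:
String 1: '*g==' → invalid (bad char(s): ['*'])
String 2: 'lFwJ%g==' → invalid (bad char(s): ['%'])
String 3: '5xzVQw==' → valid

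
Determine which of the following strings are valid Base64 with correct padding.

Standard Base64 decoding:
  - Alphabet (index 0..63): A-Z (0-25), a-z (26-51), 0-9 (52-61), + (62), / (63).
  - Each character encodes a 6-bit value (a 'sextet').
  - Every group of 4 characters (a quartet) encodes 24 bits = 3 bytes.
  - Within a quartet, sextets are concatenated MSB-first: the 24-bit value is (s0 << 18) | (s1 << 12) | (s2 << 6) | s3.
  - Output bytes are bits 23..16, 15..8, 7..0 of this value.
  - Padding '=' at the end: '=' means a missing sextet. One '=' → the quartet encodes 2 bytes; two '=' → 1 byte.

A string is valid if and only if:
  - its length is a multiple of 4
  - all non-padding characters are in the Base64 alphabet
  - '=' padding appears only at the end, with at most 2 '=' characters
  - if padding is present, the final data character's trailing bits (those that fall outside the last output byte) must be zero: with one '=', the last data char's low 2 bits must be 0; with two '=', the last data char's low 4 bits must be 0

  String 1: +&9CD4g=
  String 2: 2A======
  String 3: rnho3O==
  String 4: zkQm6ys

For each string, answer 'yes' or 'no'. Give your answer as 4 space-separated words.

String 1: '+&9CD4g=' → invalid (bad char(s): ['&'])
String 2: '2A======' → invalid (6 pad chars (max 2))
String 3: 'rnho3O==' → invalid (bad trailing bits)
String 4: 'zkQm6ys' → invalid (len=7 not mult of 4)

Answer: no no no no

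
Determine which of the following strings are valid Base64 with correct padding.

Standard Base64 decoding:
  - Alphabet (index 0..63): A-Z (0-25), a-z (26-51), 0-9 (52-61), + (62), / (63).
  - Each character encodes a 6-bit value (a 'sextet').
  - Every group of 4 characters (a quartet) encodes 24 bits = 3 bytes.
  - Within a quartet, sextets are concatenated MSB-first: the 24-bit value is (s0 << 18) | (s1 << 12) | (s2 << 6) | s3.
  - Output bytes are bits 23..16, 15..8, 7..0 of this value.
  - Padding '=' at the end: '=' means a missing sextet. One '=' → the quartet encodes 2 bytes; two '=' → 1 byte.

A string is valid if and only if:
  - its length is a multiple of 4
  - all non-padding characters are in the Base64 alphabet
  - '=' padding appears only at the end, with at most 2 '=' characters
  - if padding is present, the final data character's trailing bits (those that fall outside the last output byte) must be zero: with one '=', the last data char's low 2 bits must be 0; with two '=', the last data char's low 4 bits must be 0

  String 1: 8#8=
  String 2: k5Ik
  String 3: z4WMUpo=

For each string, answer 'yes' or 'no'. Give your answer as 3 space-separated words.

Answer: no yes yes

Derivation:
String 1: '8#8=' → invalid (bad char(s): ['#'])
String 2: 'k5Ik' → valid
String 3: 'z4WMUpo=' → valid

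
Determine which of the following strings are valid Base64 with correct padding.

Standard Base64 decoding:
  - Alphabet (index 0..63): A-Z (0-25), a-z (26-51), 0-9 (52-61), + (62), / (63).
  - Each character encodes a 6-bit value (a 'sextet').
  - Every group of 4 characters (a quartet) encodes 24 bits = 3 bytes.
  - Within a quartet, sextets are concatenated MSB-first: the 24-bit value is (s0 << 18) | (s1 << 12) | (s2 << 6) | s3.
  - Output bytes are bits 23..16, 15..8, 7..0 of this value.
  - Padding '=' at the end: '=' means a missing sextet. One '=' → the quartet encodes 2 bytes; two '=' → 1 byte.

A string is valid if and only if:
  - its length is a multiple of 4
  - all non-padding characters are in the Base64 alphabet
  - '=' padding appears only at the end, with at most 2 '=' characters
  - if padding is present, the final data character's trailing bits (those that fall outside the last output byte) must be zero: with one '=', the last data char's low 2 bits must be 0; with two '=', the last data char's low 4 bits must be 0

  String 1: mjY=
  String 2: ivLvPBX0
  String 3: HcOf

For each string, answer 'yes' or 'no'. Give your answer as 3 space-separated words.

String 1: 'mjY=' → valid
String 2: 'ivLvPBX0' → valid
String 3: 'HcOf' → valid

Answer: yes yes yes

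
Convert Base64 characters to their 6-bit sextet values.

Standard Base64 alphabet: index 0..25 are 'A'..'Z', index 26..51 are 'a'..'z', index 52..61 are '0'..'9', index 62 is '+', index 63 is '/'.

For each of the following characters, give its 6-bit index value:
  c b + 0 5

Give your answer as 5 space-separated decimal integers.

Answer: 28 27 62 52 57

Derivation:
'c': a..z range, 26 + ord('c') − ord('a') = 28
'b': a..z range, 26 + ord('b') − ord('a') = 27
'+': index 62
'0': 0..9 range, 52 + ord('0') − ord('0') = 52
'5': 0..9 range, 52 + ord('5') − ord('0') = 57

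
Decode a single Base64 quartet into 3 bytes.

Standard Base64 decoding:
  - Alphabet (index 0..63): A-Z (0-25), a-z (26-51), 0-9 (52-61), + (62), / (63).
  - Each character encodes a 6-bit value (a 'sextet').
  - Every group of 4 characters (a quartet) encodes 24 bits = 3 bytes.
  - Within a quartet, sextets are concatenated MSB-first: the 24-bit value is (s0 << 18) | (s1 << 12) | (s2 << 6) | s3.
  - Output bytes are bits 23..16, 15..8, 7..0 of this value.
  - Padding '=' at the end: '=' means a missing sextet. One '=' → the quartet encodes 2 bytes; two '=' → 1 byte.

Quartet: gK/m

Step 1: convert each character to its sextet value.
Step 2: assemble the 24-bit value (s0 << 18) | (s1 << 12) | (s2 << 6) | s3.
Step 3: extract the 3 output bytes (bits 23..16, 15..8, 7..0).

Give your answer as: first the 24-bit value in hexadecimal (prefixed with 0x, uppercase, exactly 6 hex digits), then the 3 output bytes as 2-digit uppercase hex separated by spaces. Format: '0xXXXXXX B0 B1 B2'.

Sextets: g=32, K=10, /=63, m=38
24-bit: (32<<18) | (10<<12) | (63<<6) | 38
      = 0x800000 | 0x00A000 | 0x000FC0 | 0x000026
      = 0x80AFE6
Bytes: (v>>16)&0xFF=80, (v>>8)&0xFF=AF, v&0xFF=E6

Answer: 0x80AFE6 80 AF E6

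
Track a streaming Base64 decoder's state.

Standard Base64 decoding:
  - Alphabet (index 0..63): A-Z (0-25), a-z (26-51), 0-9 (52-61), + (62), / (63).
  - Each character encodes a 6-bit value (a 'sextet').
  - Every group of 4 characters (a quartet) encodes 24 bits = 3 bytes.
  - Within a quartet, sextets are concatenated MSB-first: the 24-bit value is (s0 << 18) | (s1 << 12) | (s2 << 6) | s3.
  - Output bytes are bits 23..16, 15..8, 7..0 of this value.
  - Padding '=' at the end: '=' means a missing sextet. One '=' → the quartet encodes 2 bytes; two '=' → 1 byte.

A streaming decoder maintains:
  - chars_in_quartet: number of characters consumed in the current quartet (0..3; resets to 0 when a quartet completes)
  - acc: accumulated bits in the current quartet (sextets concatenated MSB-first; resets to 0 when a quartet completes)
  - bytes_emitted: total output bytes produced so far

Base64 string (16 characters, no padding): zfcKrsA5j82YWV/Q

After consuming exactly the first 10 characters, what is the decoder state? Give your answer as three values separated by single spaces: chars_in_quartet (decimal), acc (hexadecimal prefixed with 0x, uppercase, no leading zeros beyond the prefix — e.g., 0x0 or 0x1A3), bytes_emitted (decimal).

After char 0 ('z'=51): chars_in_quartet=1 acc=0x33 bytes_emitted=0
After char 1 ('f'=31): chars_in_quartet=2 acc=0xCDF bytes_emitted=0
After char 2 ('c'=28): chars_in_quartet=3 acc=0x337DC bytes_emitted=0
After char 3 ('K'=10): chars_in_quartet=4 acc=0xCDF70A -> emit CD F7 0A, reset; bytes_emitted=3
After char 4 ('r'=43): chars_in_quartet=1 acc=0x2B bytes_emitted=3
After char 5 ('s'=44): chars_in_quartet=2 acc=0xAEC bytes_emitted=3
After char 6 ('A'=0): chars_in_quartet=3 acc=0x2BB00 bytes_emitted=3
After char 7 ('5'=57): chars_in_quartet=4 acc=0xAEC039 -> emit AE C0 39, reset; bytes_emitted=6
After char 8 ('j'=35): chars_in_quartet=1 acc=0x23 bytes_emitted=6
After char 9 ('8'=60): chars_in_quartet=2 acc=0x8FC bytes_emitted=6

Answer: 2 0x8FC 6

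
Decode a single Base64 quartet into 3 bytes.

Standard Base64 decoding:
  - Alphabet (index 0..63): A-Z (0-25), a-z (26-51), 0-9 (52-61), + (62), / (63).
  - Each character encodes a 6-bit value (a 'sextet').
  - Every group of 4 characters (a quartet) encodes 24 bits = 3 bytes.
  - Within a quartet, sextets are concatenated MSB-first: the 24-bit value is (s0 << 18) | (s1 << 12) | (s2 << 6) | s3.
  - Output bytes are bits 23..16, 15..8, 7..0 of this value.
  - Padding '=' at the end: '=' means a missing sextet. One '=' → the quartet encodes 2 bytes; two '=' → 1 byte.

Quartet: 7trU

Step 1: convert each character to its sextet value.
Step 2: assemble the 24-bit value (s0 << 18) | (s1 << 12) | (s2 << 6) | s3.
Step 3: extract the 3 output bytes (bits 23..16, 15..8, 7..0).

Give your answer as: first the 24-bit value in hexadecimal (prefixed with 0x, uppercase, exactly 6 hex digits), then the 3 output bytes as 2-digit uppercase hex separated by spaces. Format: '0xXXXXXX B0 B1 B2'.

Answer: 0xEEDAD4 EE DA D4

Derivation:
Sextets: 7=59, t=45, r=43, U=20
24-bit: (59<<18) | (45<<12) | (43<<6) | 20
      = 0xEC0000 | 0x02D000 | 0x000AC0 | 0x000014
      = 0xEEDAD4
Bytes: (v>>16)&0xFF=EE, (v>>8)&0xFF=DA, v&0xFF=D4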